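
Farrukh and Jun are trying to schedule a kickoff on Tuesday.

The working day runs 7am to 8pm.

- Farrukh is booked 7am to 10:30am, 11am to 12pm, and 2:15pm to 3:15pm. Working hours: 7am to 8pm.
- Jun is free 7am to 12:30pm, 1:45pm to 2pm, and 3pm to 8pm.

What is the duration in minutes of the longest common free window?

Farrukh free within 07:00–20:00: 10:30–11:00, 12:00–14:15, 15:15–20:00.
Farrukh ∩ Jun: 10:30–11:00, 12:00–12:30, 13:45–14:00, 15:15–20:00.
Common window lengths: 30, 30, 15, 285 min; longest is 285.

285 minutes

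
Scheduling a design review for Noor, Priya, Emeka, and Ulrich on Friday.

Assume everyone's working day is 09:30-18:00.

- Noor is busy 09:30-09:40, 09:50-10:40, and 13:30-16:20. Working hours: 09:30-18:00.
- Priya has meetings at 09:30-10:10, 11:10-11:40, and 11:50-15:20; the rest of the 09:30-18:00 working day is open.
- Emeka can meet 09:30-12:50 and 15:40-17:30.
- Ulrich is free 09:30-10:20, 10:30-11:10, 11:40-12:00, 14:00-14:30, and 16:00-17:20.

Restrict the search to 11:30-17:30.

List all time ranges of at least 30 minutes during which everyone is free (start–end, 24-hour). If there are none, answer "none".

Noor free within 09:30–18:00: 09:40–09:50, 10:40–13:30, 16:20–18:00.
Priya free within 09:30–18:00: 10:10–11:10, 11:40–11:50, 15:20–18:00.
Noor ∩ Priya: 10:40–11:10, 11:40–11:50, 16:20–18:00.
Noor ∩ Priya ∩ Emeka: 10:40–11:10, 11:40–11:50, 16:20–17:30.
Noor ∩ Priya ∩ Emeka ∩ Ulrich: 10:40–11:10, 11:40–11:50, 16:20–17:20.
Restricted to 11:30–17:30: 11:40–11:50, 16:20–17:20.
Windows ≥ 30 min: 16:20–17:20.

16:20–17:20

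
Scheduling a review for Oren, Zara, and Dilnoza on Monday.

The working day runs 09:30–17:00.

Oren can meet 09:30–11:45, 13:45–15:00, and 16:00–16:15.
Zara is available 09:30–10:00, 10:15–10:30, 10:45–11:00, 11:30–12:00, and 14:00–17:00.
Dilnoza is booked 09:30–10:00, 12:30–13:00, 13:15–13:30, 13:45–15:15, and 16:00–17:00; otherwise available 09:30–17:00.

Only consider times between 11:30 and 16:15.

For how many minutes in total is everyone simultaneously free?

15 minutes

Dilnoza free within 09:30–17:00: 10:00–12:30, 13:00–13:15, 13:30–13:45, 15:15–16:00.
Oren ∩ Zara: 09:30–10:00, 10:15–10:30, 10:45–11:00, 11:30–11:45, 14:00–15:00, 16:00–16:15.
Oren ∩ Zara ∩ Dilnoza: 10:15–10:30, 10:45–11:00, 11:30–11:45.
Restricted to 11:30–16:15: 11:30–11:45.
Total common minutes: 15.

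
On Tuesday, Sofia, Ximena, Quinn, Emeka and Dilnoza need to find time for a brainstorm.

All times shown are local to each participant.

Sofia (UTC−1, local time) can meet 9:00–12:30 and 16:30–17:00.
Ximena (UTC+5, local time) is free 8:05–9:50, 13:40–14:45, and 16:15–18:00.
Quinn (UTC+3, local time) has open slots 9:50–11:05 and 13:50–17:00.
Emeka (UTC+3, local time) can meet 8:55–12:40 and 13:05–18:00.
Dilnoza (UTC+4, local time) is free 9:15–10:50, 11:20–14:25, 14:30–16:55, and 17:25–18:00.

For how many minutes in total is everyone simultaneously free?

100 minutes

Sofia → UTC: 10:00–13:30, 17:30–18:00.
Ximena → UTC: 03:05–04:50, 08:40–09:45, 11:15–13:00.
Quinn → UTC: 06:50–08:05, 10:50–14:00.
Emeka → UTC: 05:55–09:40, 10:05–15:00.
Dilnoza → UTC: 05:15–06:50, 07:20–10:25, 10:30–12:55, 13:25–14:00.
Sofia ∩ Ximena: 11:15–13:00.
Sofia ∩ Ximena ∩ Quinn: 11:15–13:00.
Sofia ∩ Ximena ∩ Quinn ∩ Emeka: 11:15–13:00.
Sofia ∩ Ximena ∩ Quinn ∩ Emeka ∩ Dilnoza: 11:15–12:55.
Total common minutes: 100.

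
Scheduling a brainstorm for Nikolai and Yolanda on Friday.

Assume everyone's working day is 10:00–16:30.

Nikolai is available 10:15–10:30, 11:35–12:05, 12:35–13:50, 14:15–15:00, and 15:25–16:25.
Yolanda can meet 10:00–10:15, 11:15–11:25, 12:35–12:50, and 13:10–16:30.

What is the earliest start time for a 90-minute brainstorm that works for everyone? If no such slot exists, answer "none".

none

Nikolai ∩ Yolanda: 12:35–12:50, 13:10–13:50, 14:15–15:00, 15:25–16:25.
Windows ≥ 90 min: (none).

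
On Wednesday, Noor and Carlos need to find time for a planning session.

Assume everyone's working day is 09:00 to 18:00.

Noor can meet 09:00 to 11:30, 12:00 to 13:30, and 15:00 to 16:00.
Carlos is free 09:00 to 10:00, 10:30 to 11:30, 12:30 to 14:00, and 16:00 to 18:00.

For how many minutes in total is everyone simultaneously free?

Noor ∩ Carlos: 09:00–10:00, 10:30–11:30, 12:30–13:30.
Total common minutes: 60 + 60 + 60 = 180.

180 minutes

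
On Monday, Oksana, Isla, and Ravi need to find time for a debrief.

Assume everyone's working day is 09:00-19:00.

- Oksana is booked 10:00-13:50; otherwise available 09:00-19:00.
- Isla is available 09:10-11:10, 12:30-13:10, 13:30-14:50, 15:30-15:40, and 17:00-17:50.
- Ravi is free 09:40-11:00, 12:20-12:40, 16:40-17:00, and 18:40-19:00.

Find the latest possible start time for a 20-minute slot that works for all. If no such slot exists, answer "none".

Oksana free within 09:00–19:00: 09:00–10:00, 13:50–19:00.
Oksana ∩ Isla: 09:10–10:00, 13:50–14:50, 15:30–15:40, 17:00–17:50.
Oksana ∩ Isla ∩ Ravi: 09:40–10:00.
Windows ≥ 20 min: 09:40–10:00.
Latest start in the last window 09:40–10:00 is 10:00 − 20 min = 09:40.

09:40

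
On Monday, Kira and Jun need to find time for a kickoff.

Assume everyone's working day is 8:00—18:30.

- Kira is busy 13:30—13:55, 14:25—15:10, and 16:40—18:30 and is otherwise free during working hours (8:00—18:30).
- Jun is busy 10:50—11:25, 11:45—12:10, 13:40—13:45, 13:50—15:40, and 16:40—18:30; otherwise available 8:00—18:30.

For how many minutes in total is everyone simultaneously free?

330 minutes

Kira free within 08:00–18:30: 08:00–13:30, 13:55–14:25, 15:10–16:40.
Jun free within 08:00–18:30: 08:00–10:50, 11:25–11:45, 12:10–13:40, 13:45–13:50, 15:40–16:40.
Kira ∩ Jun: 08:00–10:50, 11:25–11:45, 12:10–13:30, 15:40–16:40.
Total common minutes: 170 + 20 + 80 + 60 = 330.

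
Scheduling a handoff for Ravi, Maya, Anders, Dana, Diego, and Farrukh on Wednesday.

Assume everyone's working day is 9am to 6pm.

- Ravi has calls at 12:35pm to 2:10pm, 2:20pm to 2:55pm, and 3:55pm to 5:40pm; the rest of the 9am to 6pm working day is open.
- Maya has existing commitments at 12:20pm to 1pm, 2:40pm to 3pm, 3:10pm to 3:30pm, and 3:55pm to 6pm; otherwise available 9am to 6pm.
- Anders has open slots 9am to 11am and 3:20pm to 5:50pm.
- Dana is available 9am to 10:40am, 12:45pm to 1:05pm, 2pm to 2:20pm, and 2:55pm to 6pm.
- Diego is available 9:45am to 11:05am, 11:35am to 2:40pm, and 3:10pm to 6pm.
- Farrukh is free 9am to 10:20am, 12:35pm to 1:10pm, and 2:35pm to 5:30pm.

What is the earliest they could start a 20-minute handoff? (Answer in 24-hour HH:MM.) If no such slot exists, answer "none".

Ravi free within 09:00–18:00: 09:00–12:35, 14:10–14:20, 14:55–15:55, 17:40–18:00.
Maya free within 09:00–18:00: 09:00–12:20, 13:00–14:40, 15:00–15:10, 15:30–15:55.
Ravi ∩ Maya: 09:00–12:20, 14:10–14:20, 15:00–15:10, 15:30–15:55.
Ravi ∩ Maya ∩ Anders: 09:00–11:00, 15:30–15:55.
Ravi ∩ Maya ∩ Anders ∩ Dana: 09:00–10:40, 15:30–15:55.
Ravi ∩ Maya ∩ Anders ∩ Dana ∩ Diego: 09:45–10:40, 15:30–15:55.
Ravi ∩ Maya ∩ Anders ∩ Dana ∩ Diego ∩ Farrukh: 09:45–10:20, 15:30–15:55.
Windows ≥ 20 min: 09:45–10:20, 15:30–15:55.
Earliest such window starts at 09:45.

09:45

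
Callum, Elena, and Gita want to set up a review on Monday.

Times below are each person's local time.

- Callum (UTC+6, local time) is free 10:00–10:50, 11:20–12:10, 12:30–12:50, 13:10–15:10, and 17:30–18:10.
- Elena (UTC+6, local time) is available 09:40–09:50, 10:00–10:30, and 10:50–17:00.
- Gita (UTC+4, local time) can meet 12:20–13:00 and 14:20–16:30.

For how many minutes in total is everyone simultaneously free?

40 minutes

Callum → UTC: 04:00–04:50, 05:20–06:10, 06:30–06:50, 07:10–09:10, 11:30–12:10.
Elena → UTC: 03:40–03:50, 04:00–04:30, 04:50–11:00.
Gita → UTC: 08:20–09:00, 10:20–12:30.
Callum ∩ Elena: 04:00–04:30, 05:20–06:10, 06:30–06:50, 07:10–09:10.
Callum ∩ Elena ∩ Gita: 08:20–09:00.
Total common minutes: 40.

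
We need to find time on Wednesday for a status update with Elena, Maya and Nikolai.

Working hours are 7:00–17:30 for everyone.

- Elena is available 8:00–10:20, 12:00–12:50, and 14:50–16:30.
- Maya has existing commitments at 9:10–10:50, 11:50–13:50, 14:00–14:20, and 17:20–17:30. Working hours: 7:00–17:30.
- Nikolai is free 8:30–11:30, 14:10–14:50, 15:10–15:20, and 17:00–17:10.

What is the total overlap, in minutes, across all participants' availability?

Maya free within 07:00–17:30: 07:00–09:10, 10:50–11:50, 13:50–14:00, 14:20–17:20.
Elena ∩ Maya: 08:00–09:10, 14:50–16:30.
Elena ∩ Maya ∩ Nikolai: 08:30–09:10, 15:10–15:20.
Total common minutes: 40 + 10 = 50.

50 minutes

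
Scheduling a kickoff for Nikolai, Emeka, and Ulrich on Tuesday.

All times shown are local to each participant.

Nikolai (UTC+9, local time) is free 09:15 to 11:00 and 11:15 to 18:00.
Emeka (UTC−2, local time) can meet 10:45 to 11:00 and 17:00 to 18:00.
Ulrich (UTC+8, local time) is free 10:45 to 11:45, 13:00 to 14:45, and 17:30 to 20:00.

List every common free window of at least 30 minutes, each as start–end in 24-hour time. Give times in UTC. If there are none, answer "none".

none

Nikolai → UTC: 00:15–02:00, 02:15–09:00.
Emeka → UTC: 12:45–13:00, 19:00–20:00.
Ulrich → UTC: 02:45–03:45, 05:00–06:45, 09:30–12:00.
Nikolai ∩ Emeka: (none).
Nikolai ∩ Emeka ∩ Ulrich: (none).
Windows ≥ 30 min: (none).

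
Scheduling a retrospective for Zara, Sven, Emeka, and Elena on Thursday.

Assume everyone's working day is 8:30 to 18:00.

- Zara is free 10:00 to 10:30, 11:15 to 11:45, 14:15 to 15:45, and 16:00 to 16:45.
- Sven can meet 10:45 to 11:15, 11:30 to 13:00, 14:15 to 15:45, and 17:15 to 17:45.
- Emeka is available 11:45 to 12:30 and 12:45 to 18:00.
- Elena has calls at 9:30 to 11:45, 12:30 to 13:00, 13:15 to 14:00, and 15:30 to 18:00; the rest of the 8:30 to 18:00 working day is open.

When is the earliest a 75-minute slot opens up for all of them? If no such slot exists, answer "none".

Elena free within 08:30–18:00: 08:30–09:30, 11:45–12:30, 13:00–13:15, 14:00–15:30.
Zara ∩ Sven: 11:30–11:45, 14:15–15:45.
Zara ∩ Sven ∩ Emeka: 14:15–15:45.
Zara ∩ Sven ∩ Emeka ∩ Elena: 14:15–15:30.
Windows ≥ 75 min: 14:15–15:30.
Earliest such window starts at 14:15.

14:15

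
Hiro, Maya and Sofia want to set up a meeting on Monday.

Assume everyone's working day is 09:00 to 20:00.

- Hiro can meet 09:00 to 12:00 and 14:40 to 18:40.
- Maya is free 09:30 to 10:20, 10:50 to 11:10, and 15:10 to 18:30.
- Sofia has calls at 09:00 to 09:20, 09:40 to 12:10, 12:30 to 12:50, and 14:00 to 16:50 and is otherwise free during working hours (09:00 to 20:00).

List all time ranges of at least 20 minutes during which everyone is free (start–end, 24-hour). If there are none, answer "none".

Sofia free within 09:00–20:00: 09:20–09:40, 12:10–12:30, 12:50–14:00, 16:50–20:00.
Hiro ∩ Maya: 09:30–10:20, 10:50–11:10, 15:10–18:30.
Hiro ∩ Maya ∩ Sofia: 09:30–09:40, 16:50–18:30.
Windows ≥ 20 min: 16:50–18:30.

16:50–18:30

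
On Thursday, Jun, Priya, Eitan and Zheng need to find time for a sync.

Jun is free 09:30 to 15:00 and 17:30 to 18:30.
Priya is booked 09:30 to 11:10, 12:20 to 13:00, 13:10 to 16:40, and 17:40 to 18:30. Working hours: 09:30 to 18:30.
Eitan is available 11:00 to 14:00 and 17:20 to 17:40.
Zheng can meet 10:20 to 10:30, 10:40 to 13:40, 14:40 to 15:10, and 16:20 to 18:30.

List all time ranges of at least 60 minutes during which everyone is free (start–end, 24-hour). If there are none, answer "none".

11:10–12:20

Priya free within 09:30–18:30: 11:10–12:20, 13:00–13:10, 16:40–17:40.
Jun ∩ Priya: 11:10–12:20, 13:00–13:10, 17:30–17:40.
Jun ∩ Priya ∩ Eitan: 11:10–12:20, 13:00–13:10, 17:30–17:40.
Jun ∩ Priya ∩ Eitan ∩ Zheng: 11:10–12:20, 13:00–13:10, 17:30–17:40.
Windows ≥ 60 min: 11:10–12:20.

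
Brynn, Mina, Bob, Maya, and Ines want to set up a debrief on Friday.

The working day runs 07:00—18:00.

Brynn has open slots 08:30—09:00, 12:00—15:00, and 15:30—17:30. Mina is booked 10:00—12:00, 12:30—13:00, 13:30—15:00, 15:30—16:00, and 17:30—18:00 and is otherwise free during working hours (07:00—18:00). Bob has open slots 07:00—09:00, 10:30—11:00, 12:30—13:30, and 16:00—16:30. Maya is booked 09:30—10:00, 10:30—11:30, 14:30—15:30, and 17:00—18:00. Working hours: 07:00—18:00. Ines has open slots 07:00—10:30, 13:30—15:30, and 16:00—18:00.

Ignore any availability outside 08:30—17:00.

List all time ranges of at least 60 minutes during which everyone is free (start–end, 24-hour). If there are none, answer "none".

Mina free within 07:00–18:00: 07:00–10:00, 12:00–12:30, 13:00–13:30, 15:00–15:30, 16:00–17:30.
Maya free within 07:00–18:00: 07:00–09:30, 10:00–10:30, 11:30–14:30, 15:30–17:00.
Brynn ∩ Mina: 08:30–09:00, 12:00–12:30, 13:00–13:30, 16:00–17:30.
Brynn ∩ Mina ∩ Bob: 08:30–09:00, 13:00–13:30, 16:00–16:30.
Brynn ∩ Mina ∩ Bob ∩ Maya: 08:30–09:00, 13:00–13:30, 16:00–16:30.
Brynn ∩ Mina ∩ Bob ∩ Maya ∩ Ines: 08:30–09:00, 16:00–16:30.
Restricted to 08:30–17:00: 08:30–09:00, 16:00–16:30.
Windows ≥ 60 min: (none).

none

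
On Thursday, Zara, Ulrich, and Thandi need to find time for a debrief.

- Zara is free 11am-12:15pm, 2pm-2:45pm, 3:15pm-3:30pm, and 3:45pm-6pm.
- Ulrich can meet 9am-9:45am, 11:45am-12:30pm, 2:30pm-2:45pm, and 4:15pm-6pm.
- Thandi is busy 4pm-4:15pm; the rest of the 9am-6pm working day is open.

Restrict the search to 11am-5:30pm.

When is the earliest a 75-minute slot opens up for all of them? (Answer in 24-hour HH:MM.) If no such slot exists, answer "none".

Thandi free within 09:00–18:00: 09:00–16:00, 16:15–18:00.
Zara ∩ Ulrich: 11:45–12:15, 14:30–14:45, 16:15–18:00.
Zara ∩ Ulrich ∩ Thandi: 11:45–12:15, 14:30–14:45, 16:15–18:00.
Restricted to 11:00–17:30: 11:45–12:15, 14:30–14:45, 16:15–17:30.
Windows ≥ 75 min: 16:15–17:30.
Earliest such window starts at 16:15.

16:15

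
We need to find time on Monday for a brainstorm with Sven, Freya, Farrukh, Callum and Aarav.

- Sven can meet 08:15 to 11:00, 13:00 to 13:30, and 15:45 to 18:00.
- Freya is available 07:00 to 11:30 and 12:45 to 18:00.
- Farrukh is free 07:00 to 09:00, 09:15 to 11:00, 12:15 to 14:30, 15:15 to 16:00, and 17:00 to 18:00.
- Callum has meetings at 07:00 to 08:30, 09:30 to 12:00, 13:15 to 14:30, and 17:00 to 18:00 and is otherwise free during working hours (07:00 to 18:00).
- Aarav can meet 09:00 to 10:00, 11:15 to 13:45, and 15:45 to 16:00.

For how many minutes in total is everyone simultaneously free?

Callum free within 07:00–18:00: 08:30–09:30, 12:00–13:15, 14:30–17:00.
Sven ∩ Freya: 08:15–11:00, 13:00–13:30, 15:45–18:00.
Sven ∩ Freya ∩ Farrukh: 08:15–09:00, 09:15–11:00, 13:00–13:30, 15:45–16:00, 17:00–18:00.
Sven ∩ Freya ∩ Farrukh ∩ Callum: 08:30–09:00, 09:15–09:30, 13:00–13:15, 15:45–16:00.
Sven ∩ Freya ∩ Farrukh ∩ Callum ∩ Aarav: 09:15–09:30, 13:00–13:15, 15:45–16:00.
Total common minutes: 15 + 15 + 15 = 45.

45 minutes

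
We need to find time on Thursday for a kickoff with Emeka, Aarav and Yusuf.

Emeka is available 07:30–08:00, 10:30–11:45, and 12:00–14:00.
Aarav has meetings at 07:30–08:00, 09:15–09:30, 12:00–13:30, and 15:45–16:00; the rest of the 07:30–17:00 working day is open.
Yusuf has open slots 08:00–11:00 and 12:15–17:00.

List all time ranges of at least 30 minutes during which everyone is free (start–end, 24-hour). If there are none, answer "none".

10:30–11:00, 13:30–14:00

Aarav free within 07:30–17:00: 08:00–09:15, 09:30–12:00, 13:30–15:45, 16:00–17:00.
Emeka ∩ Aarav: 10:30–11:45, 13:30–14:00.
Emeka ∩ Aarav ∩ Yusuf: 10:30–11:00, 13:30–14:00.
Windows ≥ 30 min: 10:30–11:00, 13:30–14:00.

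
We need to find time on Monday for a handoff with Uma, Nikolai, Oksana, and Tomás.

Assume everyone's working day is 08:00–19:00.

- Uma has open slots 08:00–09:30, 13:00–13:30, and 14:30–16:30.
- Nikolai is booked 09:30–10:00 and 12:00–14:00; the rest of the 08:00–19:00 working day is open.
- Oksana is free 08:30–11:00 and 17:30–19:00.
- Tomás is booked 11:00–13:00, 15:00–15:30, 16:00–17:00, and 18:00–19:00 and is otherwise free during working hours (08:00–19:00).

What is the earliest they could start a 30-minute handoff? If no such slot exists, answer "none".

08:30

Nikolai free within 08:00–19:00: 08:00–09:30, 10:00–12:00, 14:00–19:00.
Tomás free within 08:00–19:00: 08:00–11:00, 13:00–15:00, 15:30–16:00, 17:00–18:00.
Uma ∩ Nikolai: 08:00–09:30, 14:30–16:30.
Uma ∩ Nikolai ∩ Oksana: 08:30–09:30.
Uma ∩ Nikolai ∩ Oksana ∩ Tomás: 08:30–09:30.
Windows ≥ 30 min: 08:30–09:30.
Earliest such window starts at 08:30.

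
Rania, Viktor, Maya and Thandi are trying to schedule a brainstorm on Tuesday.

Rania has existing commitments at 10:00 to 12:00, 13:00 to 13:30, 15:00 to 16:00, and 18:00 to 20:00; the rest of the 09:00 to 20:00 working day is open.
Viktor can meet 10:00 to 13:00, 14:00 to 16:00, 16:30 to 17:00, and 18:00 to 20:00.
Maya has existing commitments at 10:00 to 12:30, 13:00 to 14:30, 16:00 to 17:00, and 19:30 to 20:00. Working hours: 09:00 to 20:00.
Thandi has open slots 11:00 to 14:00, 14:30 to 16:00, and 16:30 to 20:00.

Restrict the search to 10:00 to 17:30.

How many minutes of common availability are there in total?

60 minutes

Rania free within 09:00–20:00: 09:00–10:00, 12:00–13:00, 13:30–15:00, 16:00–18:00.
Maya free within 09:00–20:00: 09:00–10:00, 12:30–13:00, 14:30–16:00, 17:00–19:30.
Rania ∩ Viktor: 12:00–13:00, 14:00–15:00, 16:30–17:00.
Rania ∩ Viktor ∩ Maya: 12:30–13:00, 14:30–15:00.
Rania ∩ Viktor ∩ Maya ∩ Thandi: 12:30–13:00, 14:30–15:00.
Restricted to 10:00–17:30: 12:30–13:00, 14:30–15:00.
Total common minutes: 30 + 30 = 60.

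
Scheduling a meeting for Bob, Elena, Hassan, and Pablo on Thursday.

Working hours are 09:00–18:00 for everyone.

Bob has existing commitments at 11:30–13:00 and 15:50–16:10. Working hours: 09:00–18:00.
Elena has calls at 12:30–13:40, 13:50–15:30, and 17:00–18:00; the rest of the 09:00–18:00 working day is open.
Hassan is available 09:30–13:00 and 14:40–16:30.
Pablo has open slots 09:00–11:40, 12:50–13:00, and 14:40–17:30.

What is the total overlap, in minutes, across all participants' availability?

160 minutes

Bob free within 09:00–18:00: 09:00–11:30, 13:00–15:50, 16:10–18:00.
Elena free within 09:00–18:00: 09:00–12:30, 13:40–13:50, 15:30–17:00.
Bob ∩ Elena: 09:00–11:30, 13:40–13:50, 15:30–15:50, 16:10–17:00.
Bob ∩ Elena ∩ Hassan: 09:30–11:30, 15:30–15:50, 16:10–16:30.
Bob ∩ Elena ∩ Hassan ∩ Pablo: 09:30–11:30, 15:30–15:50, 16:10–16:30.
Total common minutes: 120 + 20 + 20 = 160.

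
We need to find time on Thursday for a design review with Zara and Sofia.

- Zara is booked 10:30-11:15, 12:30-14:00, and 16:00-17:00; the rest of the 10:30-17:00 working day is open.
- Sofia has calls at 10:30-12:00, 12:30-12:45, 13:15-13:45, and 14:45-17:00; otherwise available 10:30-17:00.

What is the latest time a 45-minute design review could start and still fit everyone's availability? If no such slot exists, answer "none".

14:00

Zara free within 10:30–17:00: 11:15–12:30, 14:00–16:00.
Sofia free within 10:30–17:00: 12:00–12:30, 12:45–13:15, 13:45–14:45.
Zara ∩ Sofia: 12:00–12:30, 14:00–14:45.
Windows ≥ 45 min: 14:00–14:45.
Latest start in the last window 14:00–14:45 is 14:45 − 45 min = 14:00.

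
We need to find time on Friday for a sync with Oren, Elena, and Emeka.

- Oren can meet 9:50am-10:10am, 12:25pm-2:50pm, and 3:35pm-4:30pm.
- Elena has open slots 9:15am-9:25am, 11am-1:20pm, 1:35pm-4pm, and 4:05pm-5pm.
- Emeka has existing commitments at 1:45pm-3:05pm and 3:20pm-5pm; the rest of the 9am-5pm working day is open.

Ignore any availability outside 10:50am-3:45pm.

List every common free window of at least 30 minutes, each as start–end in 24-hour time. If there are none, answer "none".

12:25–13:20

Emeka free within 09:00–17:00: 09:00–13:45, 15:05–15:20.
Oren ∩ Elena: 12:25–13:20, 13:35–14:50, 15:35–16:00, 16:05–16:30.
Oren ∩ Elena ∩ Emeka: 12:25–13:20, 13:35–13:45.
Restricted to 10:50–15:45: 12:25–13:20, 13:35–13:45.
Windows ≥ 30 min: 12:25–13:20.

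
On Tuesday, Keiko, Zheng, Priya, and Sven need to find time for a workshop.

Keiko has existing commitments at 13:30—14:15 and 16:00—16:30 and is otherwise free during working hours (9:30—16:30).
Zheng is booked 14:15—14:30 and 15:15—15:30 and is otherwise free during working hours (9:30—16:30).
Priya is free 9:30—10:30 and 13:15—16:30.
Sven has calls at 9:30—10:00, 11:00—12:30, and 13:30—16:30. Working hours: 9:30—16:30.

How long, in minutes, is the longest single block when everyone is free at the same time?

Keiko free within 09:30–16:30: 09:30–13:30, 14:15–16:00.
Zheng free within 09:30–16:30: 09:30–14:15, 14:30–15:15, 15:30–16:30.
Sven free within 09:30–16:30: 10:00–11:00, 12:30–13:30.
Keiko ∩ Zheng: 09:30–13:30, 14:30–15:15, 15:30–16:00.
Keiko ∩ Zheng ∩ Priya: 09:30–10:30, 13:15–13:30, 14:30–15:15, 15:30–16:00.
Keiko ∩ Zheng ∩ Priya ∩ Sven: 10:00–10:30, 13:15–13:30.
Common window lengths: 30, 15 min; longest is 30.

30 minutes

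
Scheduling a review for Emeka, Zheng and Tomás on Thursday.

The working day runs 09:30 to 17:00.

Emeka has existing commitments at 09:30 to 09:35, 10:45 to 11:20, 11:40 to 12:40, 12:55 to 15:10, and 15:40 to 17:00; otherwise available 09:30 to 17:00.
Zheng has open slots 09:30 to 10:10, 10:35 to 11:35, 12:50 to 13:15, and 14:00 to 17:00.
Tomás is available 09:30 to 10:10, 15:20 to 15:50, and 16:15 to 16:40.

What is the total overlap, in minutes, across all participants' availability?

Emeka free within 09:30–17:00: 09:35–10:45, 11:20–11:40, 12:40–12:55, 15:10–15:40.
Emeka ∩ Zheng: 09:35–10:10, 10:35–10:45, 11:20–11:35, 12:50–12:55, 15:10–15:40.
Emeka ∩ Zheng ∩ Tomás: 09:35–10:10, 15:20–15:40.
Total common minutes: 35 + 20 = 55.

55 minutes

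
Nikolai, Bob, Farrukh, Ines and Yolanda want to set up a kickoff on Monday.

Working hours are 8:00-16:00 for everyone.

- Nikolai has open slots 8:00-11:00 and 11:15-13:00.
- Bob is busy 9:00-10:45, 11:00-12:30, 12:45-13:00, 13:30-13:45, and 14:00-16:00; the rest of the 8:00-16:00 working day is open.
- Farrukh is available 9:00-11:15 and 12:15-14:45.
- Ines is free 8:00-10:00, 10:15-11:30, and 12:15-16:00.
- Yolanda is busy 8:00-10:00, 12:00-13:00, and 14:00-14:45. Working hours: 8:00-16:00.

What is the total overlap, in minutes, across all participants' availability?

15 minutes

Bob free within 08:00–16:00: 08:00–09:00, 10:45–11:00, 12:30–12:45, 13:00–13:30, 13:45–14:00.
Yolanda free within 08:00–16:00: 10:00–12:00, 13:00–14:00, 14:45–16:00.
Nikolai ∩ Bob: 08:00–09:00, 10:45–11:00, 12:30–12:45.
Nikolai ∩ Bob ∩ Farrukh: 10:45–11:00, 12:30–12:45.
Nikolai ∩ Bob ∩ Farrukh ∩ Ines: 10:45–11:00, 12:30–12:45.
Nikolai ∩ Bob ∩ Farrukh ∩ Ines ∩ Yolanda: 10:45–11:00.
Total common minutes: 15.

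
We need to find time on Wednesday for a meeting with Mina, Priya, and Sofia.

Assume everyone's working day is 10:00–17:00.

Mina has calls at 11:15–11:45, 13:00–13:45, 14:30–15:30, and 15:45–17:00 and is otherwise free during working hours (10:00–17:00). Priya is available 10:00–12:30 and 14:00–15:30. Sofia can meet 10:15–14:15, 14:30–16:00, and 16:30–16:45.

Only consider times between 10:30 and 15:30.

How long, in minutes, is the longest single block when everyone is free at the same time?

Mina free within 10:00–17:00: 10:00–11:15, 11:45–13:00, 13:45–14:30, 15:30–15:45.
Mina ∩ Priya: 10:00–11:15, 11:45–12:30, 14:00–14:30.
Mina ∩ Priya ∩ Sofia: 10:15–11:15, 11:45–12:30, 14:00–14:15.
Restricted to 10:30–15:30: 10:30–11:15, 11:45–12:30, 14:00–14:15.
Common window lengths: 45, 45, 15 min; longest is 45.

45 minutes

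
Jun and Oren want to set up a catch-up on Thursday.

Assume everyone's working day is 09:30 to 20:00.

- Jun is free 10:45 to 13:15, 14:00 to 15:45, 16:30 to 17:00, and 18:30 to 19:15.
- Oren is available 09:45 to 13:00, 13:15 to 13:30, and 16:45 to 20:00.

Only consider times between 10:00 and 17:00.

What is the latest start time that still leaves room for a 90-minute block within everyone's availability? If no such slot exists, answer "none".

11:30

Jun ∩ Oren: 10:45–13:00, 16:45–17:00, 18:30–19:15.
Restricted to 10:00–17:00: 10:45–13:00, 16:45–17:00.
Windows ≥ 90 min: 10:45–13:00.
Latest start in the last window 10:45–13:00 is 13:00 − 90 min = 11:30.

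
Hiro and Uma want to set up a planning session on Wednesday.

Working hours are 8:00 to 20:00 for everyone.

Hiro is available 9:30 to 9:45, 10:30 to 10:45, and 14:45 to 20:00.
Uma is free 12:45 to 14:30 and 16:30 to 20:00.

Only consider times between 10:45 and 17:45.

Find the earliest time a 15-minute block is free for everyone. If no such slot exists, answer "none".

Hiro ∩ Uma: 16:30–20:00.
Restricted to 10:45–17:45: 16:30–17:45.
Windows ≥ 15 min: 16:30–17:45.
Earliest such window starts at 16:30.

16:30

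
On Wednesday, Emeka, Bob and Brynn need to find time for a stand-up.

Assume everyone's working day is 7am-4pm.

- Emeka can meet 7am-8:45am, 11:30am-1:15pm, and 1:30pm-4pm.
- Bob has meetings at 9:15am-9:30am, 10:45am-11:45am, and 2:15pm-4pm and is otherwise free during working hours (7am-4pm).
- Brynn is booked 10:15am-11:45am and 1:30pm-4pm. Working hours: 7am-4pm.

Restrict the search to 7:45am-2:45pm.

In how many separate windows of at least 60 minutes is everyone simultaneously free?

2

Bob free within 07:00–16:00: 07:00–09:15, 09:30–10:45, 11:45–14:15.
Brynn free within 07:00–16:00: 07:00–10:15, 11:45–13:30.
Emeka ∩ Bob: 07:00–08:45, 11:45–13:15, 13:30–14:15.
Emeka ∩ Bob ∩ Brynn: 07:00–08:45, 11:45–13:15.
Restricted to 07:45–14:45: 07:45–08:45, 11:45–13:15.
Windows ≥ 60 min: 07:45–08:45, 11:45–13:15.
That's 2 windows.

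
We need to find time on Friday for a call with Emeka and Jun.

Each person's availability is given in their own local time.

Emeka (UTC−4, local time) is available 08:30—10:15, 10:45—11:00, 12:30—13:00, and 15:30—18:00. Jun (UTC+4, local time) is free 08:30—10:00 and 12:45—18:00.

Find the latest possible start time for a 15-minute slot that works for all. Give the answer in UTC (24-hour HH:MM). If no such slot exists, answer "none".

Emeka → UTC: 12:30–14:15, 14:45–15:00, 16:30–17:00, 19:30–22:00.
Jun → UTC: 04:30–06:00, 08:45–14:00.
Emeka ∩ Jun: 12:30–14:00.
Windows ≥ 15 min: 12:30–14:00.
Latest start in the last window 12:30–14:00 is 14:00 − 15 min = 13:45.

13:45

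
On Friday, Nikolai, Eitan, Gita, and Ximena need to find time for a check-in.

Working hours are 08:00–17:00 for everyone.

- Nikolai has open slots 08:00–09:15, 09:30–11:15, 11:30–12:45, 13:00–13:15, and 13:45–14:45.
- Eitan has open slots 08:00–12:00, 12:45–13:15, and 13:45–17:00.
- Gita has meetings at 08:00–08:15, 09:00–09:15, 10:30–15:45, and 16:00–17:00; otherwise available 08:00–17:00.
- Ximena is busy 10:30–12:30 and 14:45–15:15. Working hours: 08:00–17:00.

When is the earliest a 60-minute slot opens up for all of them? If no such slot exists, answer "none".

09:30

Gita free within 08:00–17:00: 08:15–09:00, 09:15–10:30, 15:45–16:00.
Ximena free within 08:00–17:00: 08:00–10:30, 12:30–14:45, 15:15–17:00.
Nikolai ∩ Eitan: 08:00–09:15, 09:30–11:15, 11:30–12:00, 13:00–13:15, 13:45–14:45.
Nikolai ∩ Eitan ∩ Gita: 08:15–09:00, 09:30–10:30.
Nikolai ∩ Eitan ∩ Gita ∩ Ximena: 08:15–09:00, 09:30–10:30.
Windows ≥ 60 min: 09:30–10:30.
Earliest such window starts at 09:30.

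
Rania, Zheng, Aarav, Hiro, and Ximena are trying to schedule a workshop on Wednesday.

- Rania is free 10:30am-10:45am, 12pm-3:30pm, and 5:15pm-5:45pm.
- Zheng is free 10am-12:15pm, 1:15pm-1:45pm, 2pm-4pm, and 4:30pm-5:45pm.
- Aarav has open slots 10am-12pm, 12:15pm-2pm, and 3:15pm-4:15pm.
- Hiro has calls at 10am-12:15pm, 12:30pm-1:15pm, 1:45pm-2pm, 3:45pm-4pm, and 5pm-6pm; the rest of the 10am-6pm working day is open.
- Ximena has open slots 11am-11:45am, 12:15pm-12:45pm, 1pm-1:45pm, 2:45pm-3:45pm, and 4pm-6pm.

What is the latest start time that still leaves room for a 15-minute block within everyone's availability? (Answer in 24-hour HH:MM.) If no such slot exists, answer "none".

Hiro free within 10:00–18:00: 12:15–12:30, 13:15–13:45, 14:00–15:45, 16:00–17:00.
Rania ∩ Zheng: 10:30–10:45, 12:00–12:15, 13:15–13:45, 14:00–15:30, 17:15–17:45.
Rania ∩ Zheng ∩ Aarav: 10:30–10:45, 13:15–13:45, 15:15–15:30.
Rania ∩ Zheng ∩ Aarav ∩ Hiro: 13:15–13:45, 15:15–15:30.
Rania ∩ Zheng ∩ Aarav ∩ Hiro ∩ Ximena: 13:15–13:45, 15:15–15:30.
Windows ≥ 15 min: 13:15–13:45, 15:15–15:30.
Latest start in the last window 15:15–15:30 is 15:30 − 15 min = 15:15.

15:15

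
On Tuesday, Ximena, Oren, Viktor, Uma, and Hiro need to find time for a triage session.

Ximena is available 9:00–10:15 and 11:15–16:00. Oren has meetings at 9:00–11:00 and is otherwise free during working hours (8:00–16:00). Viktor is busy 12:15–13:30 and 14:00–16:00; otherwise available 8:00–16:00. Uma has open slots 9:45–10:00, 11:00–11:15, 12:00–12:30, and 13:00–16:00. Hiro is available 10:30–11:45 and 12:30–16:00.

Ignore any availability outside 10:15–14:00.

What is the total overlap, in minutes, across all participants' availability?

Oren free within 08:00–16:00: 08:00–09:00, 11:00–16:00.
Viktor free within 08:00–16:00: 08:00–12:15, 13:30–14:00.
Ximena ∩ Oren: 11:15–16:00.
Ximena ∩ Oren ∩ Viktor: 11:15–12:15, 13:30–14:00.
Ximena ∩ Oren ∩ Viktor ∩ Uma: 12:00–12:15, 13:30–14:00.
Ximena ∩ Oren ∩ Viktor ∩ Uma ∩ Hiro: 13:30–14:00.
Restricted to 10:15–14:00: 13:30–14:00.
Total common minutes: 30.

30 minutes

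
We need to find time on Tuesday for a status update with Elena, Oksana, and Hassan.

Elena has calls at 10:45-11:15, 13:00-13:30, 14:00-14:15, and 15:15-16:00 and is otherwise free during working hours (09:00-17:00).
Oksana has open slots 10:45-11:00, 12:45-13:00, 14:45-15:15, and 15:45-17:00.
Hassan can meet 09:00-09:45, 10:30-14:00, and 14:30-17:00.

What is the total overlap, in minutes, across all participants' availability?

Elena free within 09:00–17:00: 09:00–10:45, 11:15–13:00, 13:30–14:00, 14:15–15:15, 16:00–17:00.
Elena ∩ Oksana: 12:45–13:00, 14:45–15:15, 16:00–17:00.
Elena ∩ Oksana ∩ Hassan: 12:45–13:00, 14:45–15:15, 16:00–17:00.
Total common minutes: 15 + 30 + 60 = 105.

105 minutes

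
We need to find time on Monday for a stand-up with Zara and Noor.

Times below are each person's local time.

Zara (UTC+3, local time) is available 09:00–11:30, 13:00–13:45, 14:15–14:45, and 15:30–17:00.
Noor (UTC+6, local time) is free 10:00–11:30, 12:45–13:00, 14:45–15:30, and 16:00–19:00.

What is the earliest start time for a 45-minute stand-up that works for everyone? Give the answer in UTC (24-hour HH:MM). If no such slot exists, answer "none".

10:00

Zara → UTC: 06:00–08:30, 10:00–10:45, 11:15–11:45, 12:30–14:00.
Noor → UTC: 04:00–05:30, 06:45–07:00, 08:45–09:30, 10:00–13:00.
Zara ∩ Noor: 06:45–07:00, 10:00–10:45, 11:15–11:45, 12:30–13:00.
Windows ≥ 45 min: 10:00–10:45.
Earliest such window starts at 10:00.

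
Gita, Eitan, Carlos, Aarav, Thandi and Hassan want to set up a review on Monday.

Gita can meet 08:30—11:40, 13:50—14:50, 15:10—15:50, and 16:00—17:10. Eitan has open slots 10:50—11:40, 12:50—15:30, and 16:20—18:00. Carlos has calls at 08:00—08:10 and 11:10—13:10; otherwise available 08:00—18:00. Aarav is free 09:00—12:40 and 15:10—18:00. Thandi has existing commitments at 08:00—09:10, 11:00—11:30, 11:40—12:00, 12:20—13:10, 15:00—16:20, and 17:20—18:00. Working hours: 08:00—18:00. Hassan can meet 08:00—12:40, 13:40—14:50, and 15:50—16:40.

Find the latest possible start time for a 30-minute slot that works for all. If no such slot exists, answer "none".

none

Carlos free within 08:00–18:00: 08:10–11:10, 13:10–18:00.
Thandi free within 08:00–18:00: 09:10–11:00, 11:30–11:40, 12:00–12:20, 13:10–15:00, 16:20–17:20.
Gita ∩ Eitan: 10:50–11:40, 13:50–14:50, 15:10–15:30, 16:20–17:10.
Gita ∩ Eitan ∩ Carlos: 10:50–11:10, 13:50–14:50, 15:10–15:30, 16:20–17:10.
Gita ∩ Eitan ∩ Carlos ∩ Aarav: 10:50–11:10, 15:10–15:30, 16:20–17:10.
Gita ∩ Eitan ∩ Carlos ∩ Aarav ∩ Thandi: 10:50–11:00, 16:20–17:10.
Gita ∩ Eitan ∩ Carlos ∩ Aarav ∩ Thandi ∩ Hassan: 10:50–11:00, 16:20–16:40.
Windows ≥ 30 min: (none).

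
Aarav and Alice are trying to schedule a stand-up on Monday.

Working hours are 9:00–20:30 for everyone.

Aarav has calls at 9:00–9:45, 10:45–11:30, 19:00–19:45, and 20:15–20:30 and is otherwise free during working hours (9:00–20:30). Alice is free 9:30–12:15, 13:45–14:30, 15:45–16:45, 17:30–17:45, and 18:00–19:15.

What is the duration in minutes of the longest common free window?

60 minutes

Aarav free within 09:00–20:30: 09:45–10:45, 11:30–19:00, 19:45–20:15.
Aarav ∩ Alice: 09:45–10:45, 11:30–12:15, 13:45–14:30, 15:45–16:45, 17:30–17:45, 18:00–19:00.
Common window lengths: 60, 45, 45, 60, 15, 60 min; longest is 60.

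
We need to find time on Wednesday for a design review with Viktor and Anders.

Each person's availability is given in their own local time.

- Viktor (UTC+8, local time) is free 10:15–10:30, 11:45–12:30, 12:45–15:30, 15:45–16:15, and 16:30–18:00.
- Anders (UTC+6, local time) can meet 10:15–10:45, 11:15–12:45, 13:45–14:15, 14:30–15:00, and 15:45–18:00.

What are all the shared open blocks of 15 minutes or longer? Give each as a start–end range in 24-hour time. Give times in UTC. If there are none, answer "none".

04:15–04:30, 05:15–06:45, 07:45–08:15, 08:30–09:00, 09:45–10:00

Viktor → UTC: 02:15–02:30, 03:45–04:30, 04:45–07:30, 07:45–08:15, 08:30–10:00.
Anders → UTC: 04:15–04:45, 05:15–06:45, 07:45–08:15, 08:30–09:00, 09:45–12:00.
Viktor ∩ Anders: 04:15–04:30, 05:15–06:45, 07:45–08:15, 08:30–09:00, 09:45–10:00.
Windows ≥ 15 min: 04:15–04:30, 05:15–06:45, 07:45–08:15, 08:30–09:00, 09:45–10:00.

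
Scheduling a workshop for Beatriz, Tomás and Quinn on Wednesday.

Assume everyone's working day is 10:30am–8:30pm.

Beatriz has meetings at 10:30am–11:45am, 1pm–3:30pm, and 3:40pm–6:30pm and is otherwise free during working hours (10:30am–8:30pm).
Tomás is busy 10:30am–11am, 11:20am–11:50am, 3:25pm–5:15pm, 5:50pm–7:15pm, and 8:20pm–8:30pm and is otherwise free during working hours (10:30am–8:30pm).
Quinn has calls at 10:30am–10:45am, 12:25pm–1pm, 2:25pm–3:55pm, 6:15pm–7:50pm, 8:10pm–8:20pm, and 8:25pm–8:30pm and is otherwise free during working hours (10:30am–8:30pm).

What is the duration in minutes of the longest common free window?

35 minutes

Beatriz free within 10:30–20:30: 11:45–13:00, 15:30–15:40, 18:30–20:30.
Tomás free within 10:30–20:30: 11:00–11:20, 11:50–15:25, 17:15–17:50, 19:15–20:20.
Quinn free within 10:30–20:30: 10:45–12:25, 13:00–14:25, 15:55–18:15, 19:50–20:10, 20:20–20:25.
Beatriz ∩ Tomás: 11:50–13:00, 19:15–20:20.
Beatriz ∩ Tomás ∩ Quinn: 11:50–12:25, 19:50–20:10.
Common window lengths: 35, 20 min; longest is 35.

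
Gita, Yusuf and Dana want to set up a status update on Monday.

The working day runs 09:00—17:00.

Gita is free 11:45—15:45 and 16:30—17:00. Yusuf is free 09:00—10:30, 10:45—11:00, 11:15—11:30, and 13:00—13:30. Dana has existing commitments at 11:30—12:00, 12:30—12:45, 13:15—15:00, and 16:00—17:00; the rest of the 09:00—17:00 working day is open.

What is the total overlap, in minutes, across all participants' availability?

15 minutes

Dana free within 09:00–17:00: 09:00–11:30, 12:00–12:30, 12:45–13:15, 15:00–16:00.
Gita ∩ Yusuf: 13:00–13:30.
Gita ∩ Yusuf ∩ Dana: 13:00–13:15.
Total common minutes: 15.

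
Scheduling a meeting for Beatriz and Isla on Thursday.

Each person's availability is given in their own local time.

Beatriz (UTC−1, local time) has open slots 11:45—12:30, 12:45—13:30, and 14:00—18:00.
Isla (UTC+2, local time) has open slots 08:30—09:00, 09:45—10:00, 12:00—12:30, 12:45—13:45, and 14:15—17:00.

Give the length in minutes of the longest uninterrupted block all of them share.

45 minutes

Beatriz → UTC: 12:45–13:30, 13:45–14:30, 15:00–19:00.
Isla → UTC: 06:30–07:00, 07:45–08:00, 10:00–10:30, 10:45–11:45, 12:15–15:00.
Beatriz ∩ Isla: 12:45–13:30, 13:45–14:30.
Common window lengths: 45, 45 min; longest is 45.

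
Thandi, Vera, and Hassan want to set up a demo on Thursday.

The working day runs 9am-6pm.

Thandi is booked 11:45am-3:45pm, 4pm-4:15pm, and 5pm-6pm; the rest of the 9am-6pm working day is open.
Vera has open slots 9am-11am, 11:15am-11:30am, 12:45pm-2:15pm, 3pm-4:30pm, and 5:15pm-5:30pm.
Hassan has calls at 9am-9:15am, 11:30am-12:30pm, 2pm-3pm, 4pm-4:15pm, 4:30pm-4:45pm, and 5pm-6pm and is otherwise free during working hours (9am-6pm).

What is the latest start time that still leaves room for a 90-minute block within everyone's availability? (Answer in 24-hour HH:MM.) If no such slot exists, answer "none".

Thandi free within 09:00–18:00: 09:00–11:45, 15:45–16:00, 16:15–17:00.
Hassan free within 09:00–18:00: 09:15–11:30, 12:30–14:00, 15:00–16:00, 16:15–16:30, 16:45–17:00.
Thandi ∩ Vera: 09:00–11:00, 11:15–11:30, 15:45–16:00, 16:15–16:30.
Thandi ∩ Vera ∩ Hassan: 09:15–11:00, 11:15–11:30, 15:45–16:00, 16:15–16:30.
Windows ≥ 90 min: 09:15–11:00.
Latest start in the last window 09:15–11:00 is 11:00 − 90 min = 09:30.

09:30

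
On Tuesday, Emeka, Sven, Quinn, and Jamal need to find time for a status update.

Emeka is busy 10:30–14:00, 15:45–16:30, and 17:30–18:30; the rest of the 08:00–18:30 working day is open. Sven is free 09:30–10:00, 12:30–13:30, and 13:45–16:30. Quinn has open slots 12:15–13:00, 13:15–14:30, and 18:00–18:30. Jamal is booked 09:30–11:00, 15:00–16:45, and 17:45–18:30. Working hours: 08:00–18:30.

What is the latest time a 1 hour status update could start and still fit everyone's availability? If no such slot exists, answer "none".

none

Emeka free within 08:00–18:30: 08:00–10:30, 14:00–15:45, 16:30–17:30.
Jamal free within 08:00–18:30: 08:00–09:30, 11:00–15:00, 16:45–17:45.
Emeka ∩ Sven: 09:30–10:00, 14:00–15:45.
Emeka ∩ Sven ∩ Quinn: 14:00–14:30.
Emeka ∩ Sven ∩ Quinn ∩ Jamal: 14:00–14:30.
Windows ≥ 60 min: (none).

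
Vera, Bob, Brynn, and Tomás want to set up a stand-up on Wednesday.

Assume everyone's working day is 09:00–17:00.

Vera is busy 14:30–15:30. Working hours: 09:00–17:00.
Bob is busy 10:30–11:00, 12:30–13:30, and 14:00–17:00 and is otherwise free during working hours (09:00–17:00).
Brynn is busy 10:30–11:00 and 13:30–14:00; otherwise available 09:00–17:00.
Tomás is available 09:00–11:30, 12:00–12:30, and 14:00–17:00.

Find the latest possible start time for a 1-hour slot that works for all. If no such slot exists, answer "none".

09:30

Vera free within 09:00–17:00: 09:00–14:30, 15:30–17:00.
Bob free within 09:00–17:00: 09:00–10:30, 11:00–12:30, 13:30–14:00.
Brynn free within 09:00–17:00: 09:00–10:30, 11:00–13:30, 14:00–17:00.
Vera ∩ Bob: 09:00–10:30, 11:00–12:30, 13:30–14:00.
Vera ∩ Bob ∩ Brynn: 09:00–10:30, 11:00–12:30.
Vera ∩ Bob ∩ Brynn ∩ Tomás: 09:00–10:30, 11:00–11:30, 12:00–12:30.
Windows ≥ 60 min: 09:00–10:30.
Latest start in the last window 09:00–10:30 is 10:30 − 60 min = 09:30.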